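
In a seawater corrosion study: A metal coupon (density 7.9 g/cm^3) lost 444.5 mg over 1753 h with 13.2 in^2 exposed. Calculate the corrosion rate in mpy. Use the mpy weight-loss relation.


Apply the mpy weight-loss relation: CR = 534 * W / (D * A * T)
Numerator: 534 * 444.5 = 237363.0
Denominator: 7.9 * 13.2 * 1753 = 182802.84
CR = 237363.0 / 182802.84 = 1.298 mpy

1.298 mpy


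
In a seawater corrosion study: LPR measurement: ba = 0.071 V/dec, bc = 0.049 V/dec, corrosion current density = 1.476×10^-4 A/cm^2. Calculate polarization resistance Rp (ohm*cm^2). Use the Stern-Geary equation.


Apply the Stern-Geary equation: Rp = ba*bc / (2.303*icorr*(ba+bc))
ba*bc = 0.071*0.049 = 0.003479
ba+bc = 0.12; 2.303*icorr*(ba+bc) = 2.303*1.476×10^-4*0.12 = 4.0790736×10^-5
Rp = 0.003479 / 4.0790736×10^-5 = 85.29 ohm*cm^2

85.29 ohm*cm^2


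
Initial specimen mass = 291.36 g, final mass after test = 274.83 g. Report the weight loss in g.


Weight loss = initial − final
WL = 291.36 − 274.83 = 16.53 g

16.53 g


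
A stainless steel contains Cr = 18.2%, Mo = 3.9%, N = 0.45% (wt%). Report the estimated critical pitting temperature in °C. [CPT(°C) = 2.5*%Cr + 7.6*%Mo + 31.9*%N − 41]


Apply the ASTM G48 empirical CPT estimate: CPT(°C) = 2.5*%Cr + 7.6*%Mo + 31.9*%N − 41
2.5*18.2 = 45.5; 7.6*3.9 = 29.64; 31.9*0.45 = 14.355
CPT = 45.5 + 29.64 + 14.355 − 41 = 48.495 °C
Rounded to 0.1 °C: CPT ≈ 48.5 °C

48.5 °C


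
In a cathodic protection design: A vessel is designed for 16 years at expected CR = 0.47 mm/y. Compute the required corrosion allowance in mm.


Corrosion allowance = CR × design life
CA = 0.47 * 16 = 7.52 mm

7.52 mm


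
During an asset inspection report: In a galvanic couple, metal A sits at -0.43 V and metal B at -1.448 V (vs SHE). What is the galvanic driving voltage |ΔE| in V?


Driving voltage is the absolute potential difference.
|ΔE| = |-0.43 − (-1.448)| = 1.018 V

1.018 V


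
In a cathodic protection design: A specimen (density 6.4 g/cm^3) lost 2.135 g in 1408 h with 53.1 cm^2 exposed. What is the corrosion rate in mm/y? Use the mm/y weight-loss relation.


Apply the mm/y weight-loss relation: CR = 87600 * W / (D * A * T)
Numerator: 87600 * 2.135 = 187026.0
Denominator: 6.4 * 53.1 * 1408 = 478494.72
CR = 187026.0 / 478494.72 = 0.3909 mm/y

0.3909 mm/y


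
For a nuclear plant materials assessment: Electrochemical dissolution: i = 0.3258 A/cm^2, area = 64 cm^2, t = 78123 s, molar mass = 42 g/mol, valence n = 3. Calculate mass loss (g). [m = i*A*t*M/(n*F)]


Apply Faraday's law: m = i*A*t*M / (n*F)
Total charge passed Q = i*A*t = 0.3258*64*78123 = 1628958.2976 C
m = Q*M/(n*F) = 1628958.2976*42/(3*96485) = 236.3623 g

236.3623 g


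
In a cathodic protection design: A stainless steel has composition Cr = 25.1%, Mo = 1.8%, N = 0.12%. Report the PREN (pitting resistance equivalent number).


Apply the PREN formula: PREN = Cr + 3.3*Mo + 16*N
PREN = 25.1 + 3.3*1.8 + 16*0.12
PREN = 25.1 + 5.94 + 1.92 = 32.96

32.96


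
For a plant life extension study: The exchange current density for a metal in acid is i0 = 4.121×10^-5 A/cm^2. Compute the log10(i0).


i0 = 4.121×10^-5 A/cm^2
log10(i0) = -4.385

-4.385


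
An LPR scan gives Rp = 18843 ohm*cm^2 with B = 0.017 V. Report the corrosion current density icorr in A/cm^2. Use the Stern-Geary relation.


Apply the Stern-Geary relation: icorr = B / Rp
icorr = 0.017 / 18843 = 9.022×10^-7 A/cm^2

9.022×10^-7 A/cm^2


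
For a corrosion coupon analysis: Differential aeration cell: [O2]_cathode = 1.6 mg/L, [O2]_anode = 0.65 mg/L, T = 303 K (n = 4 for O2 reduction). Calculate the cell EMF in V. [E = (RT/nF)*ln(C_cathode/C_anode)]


Apply the Nernst concentration-cell relation: E = (RT/nF)*ln(C_cathode/C_anode)
RT/nF = 8.314*303/(4*96485) = 0.00652729 V
ln(1.6/0.65) = 0.90079
E = 0.00652729 * 0.90079 = 0.00588 V

0.00588 V


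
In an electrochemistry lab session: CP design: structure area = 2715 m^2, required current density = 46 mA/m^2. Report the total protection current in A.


I = area * current density, then convert mA → A (÷1000)
I = 2715 * 46 / 1000 = 124.89 A

124.89 A


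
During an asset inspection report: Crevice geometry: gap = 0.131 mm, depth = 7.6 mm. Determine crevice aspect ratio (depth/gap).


Aspect ratio = depth / gap
Ratio = 7.6 / 0.131 = 58.0

58.0


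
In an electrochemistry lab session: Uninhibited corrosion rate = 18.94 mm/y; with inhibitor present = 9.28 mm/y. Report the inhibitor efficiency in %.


Apply the inhibitor-efficiency definition: IE = (CR_blank − CR_inh)/CR_blank × 100
IE = (18.94 − 9.28) / 18.94 × 100
IE = 9.66 / 18.94 × 100 = 51.0 %

51.0 %


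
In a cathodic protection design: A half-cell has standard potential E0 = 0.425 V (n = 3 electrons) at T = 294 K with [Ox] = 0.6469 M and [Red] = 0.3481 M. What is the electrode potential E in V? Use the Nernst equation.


Apply the Nernst equation: E = E0 + (RT/nF)*ln([Ox]/[Red])
Step 1: RT/nF = 8.314*294/(3*96485) = 0.00844455 V
Step 2: [Ox]/[Red] = 0.6469/0.3481 = 1.858374
Step 3: ln(1.858374) = 0.619702
Step 4: correction = 0.00844455 * 0.619702 = 0.0052 V
E = 0.425 + 0.0052 = 0.4302 V

0.4302 V


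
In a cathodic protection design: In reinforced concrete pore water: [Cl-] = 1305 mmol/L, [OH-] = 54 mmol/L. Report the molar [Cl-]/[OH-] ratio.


Threshold parameter = [Cl-] / [OH-] (molar basis; both in mmol/L, so units cancel)
Ratio = 1305 / 54 = 24.17

24.17


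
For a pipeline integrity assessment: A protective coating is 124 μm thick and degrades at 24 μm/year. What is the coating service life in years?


Service life = thickness / degradation rate
Life = 124 / 24 = 5.2 years

5.2 years


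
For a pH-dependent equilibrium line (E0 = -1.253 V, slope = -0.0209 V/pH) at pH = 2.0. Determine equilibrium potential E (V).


Apply the Pourbaix line equation: E = E0 + slope*pH
E = -1.253 + (-0.0209)*2.0 = -1.253 + (-0.0418) = -1.2948 V
Rounded to 3 decimal places: E = -1.295 V

-1.295 V


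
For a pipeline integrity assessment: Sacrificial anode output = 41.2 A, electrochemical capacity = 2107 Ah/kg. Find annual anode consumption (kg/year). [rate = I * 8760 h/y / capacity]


Annual consumption = current * hours per year / capacity
Rate = 41.2 * 8760 / 2107 = 171.3 kg/year

171.3 kg/year


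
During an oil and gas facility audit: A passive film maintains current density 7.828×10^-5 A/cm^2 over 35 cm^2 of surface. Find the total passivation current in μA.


I = i_pass * A, then convert A → μA (×10^6)
I = 7.828×10^-5 * 35 * 10^6 = 2739.8 μA

2739.8 μA


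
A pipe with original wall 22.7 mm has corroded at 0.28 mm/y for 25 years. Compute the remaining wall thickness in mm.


Remaining wall = original − CR × time
t = 22.7 − 0.28*25 = 22.7 − 7.0 = 15.7 mm

15.7 mm


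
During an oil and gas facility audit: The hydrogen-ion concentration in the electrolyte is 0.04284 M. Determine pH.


pH = −log10[H+]
pH = −log10(0.04284) = 1.37

1.37


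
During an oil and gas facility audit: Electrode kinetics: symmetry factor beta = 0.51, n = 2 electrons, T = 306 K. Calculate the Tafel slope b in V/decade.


Apply the Tafel slope relation: b = 2.303*R*T/(beta*n*F)
Numerator: 2.303 * 8.314 * 306 = 5859.03
Denominator: 0.51 * 2 * 96485 = 98414.7
b = 5859.03 / 98414.7 = 0.06 V/decade

0.06 V/decade


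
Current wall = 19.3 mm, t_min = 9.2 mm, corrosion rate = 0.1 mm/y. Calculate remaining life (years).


Apply the remaining-life relation: RL = (t_current − t_min) / CR
RL = (19.3 − 9.2) / 0.1 = 10.1 / 0.1 = 101.0 years

101.0 years


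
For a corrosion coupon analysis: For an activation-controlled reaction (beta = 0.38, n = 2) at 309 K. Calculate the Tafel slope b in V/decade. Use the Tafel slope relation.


Apply the Tafel slope relation: b = 2.303*R*T/(beta*n*F)
Numerator: 2.303 * 8.314 * 309 = 5916.47
Denominator: 0.38 * 2 * 96485 = 73328.6
b = 5916.47 / 73328.6 = 0.081 V/decade

0.081 V/decade


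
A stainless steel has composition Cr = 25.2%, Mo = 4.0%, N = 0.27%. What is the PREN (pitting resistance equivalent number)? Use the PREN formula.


Apply the PREN formula: PREN = Cr + 3.3*Mo + 16*N
PREN = 25.2 + 3.3*4.0 + 16*0.27
PREN = 25.2 + 13.2 + 4.32 = 42.72

42.72


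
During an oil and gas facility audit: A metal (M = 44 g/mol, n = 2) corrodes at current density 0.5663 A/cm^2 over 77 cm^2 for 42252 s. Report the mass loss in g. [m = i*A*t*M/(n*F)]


Apply Faraday's law: m = i*A*t*M / (n*F)
Total charge passed Q = i*A*t = 0.5663*77*42252 = 1842402.6852 C
m = Q*M/(n*F) = 1842402.6852*44/(2*96485) = 420.09493 g

420.09493 g


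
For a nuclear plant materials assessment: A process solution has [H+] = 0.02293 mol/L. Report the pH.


pH = −log10[H+]
pH = −log10(0.02293) = 1.64

1.64


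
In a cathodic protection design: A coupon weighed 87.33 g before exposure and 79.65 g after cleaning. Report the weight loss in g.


Weight loss = initial − final
WL = 87.33 − 79.65 = 7.68 g

7.68 g


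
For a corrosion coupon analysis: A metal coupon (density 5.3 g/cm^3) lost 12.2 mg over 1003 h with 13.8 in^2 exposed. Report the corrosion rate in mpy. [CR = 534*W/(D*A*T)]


Apply the mpy weight-loss relation: CR = 534 * W / (D * A * T)
Numerator: 534 * 12.2 = 6514.8
Denominator: 5.3 * 13.8 * 1003 = 73359.42
CR = 6514.8 / 73359.42 = 0.0888 mpy

0.0888 mpy


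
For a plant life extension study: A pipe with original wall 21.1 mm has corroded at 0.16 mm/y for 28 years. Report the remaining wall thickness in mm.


Remaining wall = original − CR × time
t = 21.1 − 0.16*28 = 21.1 − 4.48 = 16.62 mm

16.62 mm


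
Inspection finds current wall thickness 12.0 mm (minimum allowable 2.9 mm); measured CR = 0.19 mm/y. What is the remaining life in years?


Apply the remaining-life relation: RL = (t_current − t_min) / CR
RL = (12.0 − 2.9) / 0.19 = 9.1 / 0.19 = 47.9 years

47.9 years


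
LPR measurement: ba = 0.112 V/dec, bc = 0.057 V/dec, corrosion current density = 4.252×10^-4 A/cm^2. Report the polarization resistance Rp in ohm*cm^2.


Apply the Stern-Geary equation: Rp = ba*bc / (2.303*icorr*(ba+bc))
ba*bc = 0.112*0.057 = 0.006384
ba+bc = 0.169; 2.303*icorr*(ba+bc) = 2.303*4.252×10^-4*0.169 = 1.6549082×10^-4
Rp = 0.006384 / 1.6549082×10^-4 = 38.6 ohm*cm^2

38.6 ohm*cm^2


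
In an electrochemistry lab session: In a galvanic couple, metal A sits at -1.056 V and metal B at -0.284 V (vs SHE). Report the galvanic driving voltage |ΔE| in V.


Driving voltage is the absolute potential difference.
|ΔE| = |-1.056 − (-0.284)| = 0.772 V

0.772 V


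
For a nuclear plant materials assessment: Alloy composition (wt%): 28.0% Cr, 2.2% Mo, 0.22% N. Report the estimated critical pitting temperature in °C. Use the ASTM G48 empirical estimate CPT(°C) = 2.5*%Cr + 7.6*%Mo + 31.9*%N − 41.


Apply the ASTM G48 empirical CPT estimate: CPT(°C) = 2.5*%Cr + 7.6*%Mo + 31.9*%N − 41
2.5*28.0 = 70; 7.6*2.2 = 16.72; 31.9*0.22 = 7.018
CPT = 70 + 16.72 + 7.018 − 41 = 52.738 °C
Rounded to 0.1 °C: CPT ≈ 52.7 °C

52.7 °C


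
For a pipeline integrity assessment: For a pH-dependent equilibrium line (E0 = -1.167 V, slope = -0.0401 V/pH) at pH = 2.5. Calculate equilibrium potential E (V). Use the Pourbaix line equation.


Apply the Pourbaix line equation: E = E0 + slope*pH
E = -1.167 + (-0.0401)*2.5 = -1.167 + (-0.10025) = -1.26725 V
Rounded to 3 decimal places: E = -1.267 V

-1.267 V


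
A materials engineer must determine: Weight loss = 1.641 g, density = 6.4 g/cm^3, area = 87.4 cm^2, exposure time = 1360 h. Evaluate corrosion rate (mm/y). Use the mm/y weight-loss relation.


Apply the mm/y weight-loss relation: CR = 87600 * W / (D * A * T)
Numerator: 87600 * 1.641 = 143751.6
Denominator: 6.4 * 87.4 * 1360 = 760729.6
CR = 143751.6 / 760729.6 = 0.188965 mm/y

0.188965 mm/y


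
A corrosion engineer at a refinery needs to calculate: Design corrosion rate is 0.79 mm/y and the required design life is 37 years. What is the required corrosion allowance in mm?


Corrosion allowance = CR × design life
CA = 0.79 * 37 = 29.23 mm

29.23 mm


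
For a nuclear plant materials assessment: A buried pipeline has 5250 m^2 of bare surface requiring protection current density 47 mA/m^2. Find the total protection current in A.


I = area * current density, then convert mA → A (÷1000)
I = 5250 * 47 / 1000 = 246.75 A

246.75 A


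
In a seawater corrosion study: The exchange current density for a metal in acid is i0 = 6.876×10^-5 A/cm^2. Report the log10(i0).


i0 = 6.876×10^-5 A/cm^2
log10(i0) = -4.163

-4.163


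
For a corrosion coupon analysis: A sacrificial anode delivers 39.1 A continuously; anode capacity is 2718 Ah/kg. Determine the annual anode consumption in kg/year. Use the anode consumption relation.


Annual consumption = current * hours per year / capacity
Rate = 39.1 * 8760 / 2718 = 126.0 kg/year

126.0 kg/year


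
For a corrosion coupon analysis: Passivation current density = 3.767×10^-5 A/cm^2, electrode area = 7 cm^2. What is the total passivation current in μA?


I = i_pass * A, then convert A → μA (×10^6)
I = 3.767×10^-5 * 7 * 10^6 = 263.69 μA

263.69 μA


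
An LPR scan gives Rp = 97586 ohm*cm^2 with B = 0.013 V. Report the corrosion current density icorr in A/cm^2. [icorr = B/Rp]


Apply the Stern-Geary relation: icorr = B / Rp
icorr = 0.013 / 97586 = 1.332×10^-7 A/cm^2

1.332×10^-7 A/cm^2


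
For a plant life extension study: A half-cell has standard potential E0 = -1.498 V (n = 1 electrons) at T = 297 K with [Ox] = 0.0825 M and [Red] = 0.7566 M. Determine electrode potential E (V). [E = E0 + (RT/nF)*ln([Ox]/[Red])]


Apply the Nernst equation: E = E0 + (RT/nF)*ln([Ox]/[Red])
Step 1: RT/nF = 8.314*297/(1*96485) = 0.02559214 V
Step 2: [Ox]/[Red] = 0.0825/0.7566 = 0.10904
Step 3: ln(0.10904) = -2.21604
Step 4: correction = 0.02559214 * -2.21604 = -0.057 V
E = -1.498 + -0.057 = -1.555 V

-1.555 V


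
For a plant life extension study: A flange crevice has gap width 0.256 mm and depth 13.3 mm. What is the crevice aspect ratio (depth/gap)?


Aspect ratio = depth / gap
Ratio = 13.3 / 0.256 = 52.0

52.0


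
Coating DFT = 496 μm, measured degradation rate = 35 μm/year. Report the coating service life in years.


Service life = thickness / degradation rate
Life = 496 / 35 = 14.2 years

14.2 years


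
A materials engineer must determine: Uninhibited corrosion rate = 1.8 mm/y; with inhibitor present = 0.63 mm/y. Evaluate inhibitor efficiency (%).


Apply the inhibitor-efficiency definition: IE = (CR_blank − CR_inh)/CR_blank × 100
IE = (1.8 − 0.63) / 1.8 × 100
IE = 1.17 / 1.8 × 100 = 65.0 %

65.0 %


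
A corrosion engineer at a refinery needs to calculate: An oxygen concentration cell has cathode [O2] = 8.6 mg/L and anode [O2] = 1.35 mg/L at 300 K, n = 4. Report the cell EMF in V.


Apply the Nernst concentration-cell relation: E = (RT/nF)*ln(C_cathode/C_anode)
RT/nF = 8.314*300/(4*96485) = 0.00646266 V
ln(8.6/1.35) = 1.85166
E = 0.00646266 * 1.85166 = 0.01197 V

0.01197 V


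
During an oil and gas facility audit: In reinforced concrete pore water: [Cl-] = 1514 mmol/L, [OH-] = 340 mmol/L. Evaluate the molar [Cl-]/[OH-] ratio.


Threshold parameter = [Cl-] / [OH-] (molar basis; both in mmol/L, so units cancel)
Ratio = 1514 / 340 = 4.45

4.45


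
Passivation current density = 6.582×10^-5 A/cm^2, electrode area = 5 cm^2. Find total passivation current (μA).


I = i_pass * A, then convert A → μA (×10^6)
I = 6.582×10^-5 * 5 * 10^6 = 329.1 μA

329.1 μA


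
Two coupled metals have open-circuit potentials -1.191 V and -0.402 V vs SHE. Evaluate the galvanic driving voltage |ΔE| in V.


Driving voltage is the absolute potential difference.
|ΔE| = |-1.191 − (-0.402)| = 0.789 V

0.789 V


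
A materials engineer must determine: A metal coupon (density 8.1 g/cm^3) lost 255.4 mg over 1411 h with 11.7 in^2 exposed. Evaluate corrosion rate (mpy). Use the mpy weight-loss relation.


Apply the mpy weight-loss relation: CR = 534 * W / (D * A * T)
Numerator: 534 * 255.4 = 136383.6
Denominator: 8.1 * 11.7 * 1411 = 133720.47
CR = 136383.6 / 133720.47 = 1.01992 mpy

1.01992 mpy


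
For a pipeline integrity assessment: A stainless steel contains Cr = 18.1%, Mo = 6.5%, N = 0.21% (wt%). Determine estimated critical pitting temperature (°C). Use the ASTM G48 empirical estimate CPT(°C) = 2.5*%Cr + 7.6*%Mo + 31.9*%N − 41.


Apply the ASTM G48 empirical CPT estimate: CPT(°C) = 2.5*%Cr + 7.6*%Mo + 31.9*%N − 41
2.5*18.1 = 45.25; 7.6*6.5 = 49.4; 31.9*0.21 = 6.699
CPT = 45.25 + 49.4 + 6.699 − 41 = 60.349 °C
Rounded to 0.1 °C: CPT ≈ 60.3 °C

60.3 °C


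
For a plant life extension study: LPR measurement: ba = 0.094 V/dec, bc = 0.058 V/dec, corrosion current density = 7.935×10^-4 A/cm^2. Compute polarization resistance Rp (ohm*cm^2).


Apply the Stern-Geary equation: Rp = ba*bc / (2.303*icorr*(ba+bc))
ba*bc = 0.094*0.058 = 0.005452
ba+bc = 0.152; 2.303*icorr*(ba+bc) = 2.303*7.935×10^-4*0.152 = 2.7776944×10^-4
Rp = 0.005452 / 2.7776944×10^-4 = 19.6 ohm*cm^2

19.6 ohm*cm^2


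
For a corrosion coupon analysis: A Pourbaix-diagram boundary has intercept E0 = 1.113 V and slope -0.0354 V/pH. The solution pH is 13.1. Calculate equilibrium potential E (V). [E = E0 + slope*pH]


Apply the Pourbaix line equation: E = E0 + slope*pH
E = 1.113 + (-0.0354)*13.1 = 1.113 + (-0.46374) = 0.64926 V
Rounded to 4 decimal places: E = 0.6493 V

0.6493 V


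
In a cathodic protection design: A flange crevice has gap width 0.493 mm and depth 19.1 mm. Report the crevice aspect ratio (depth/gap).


Aspect ratio = depth / gap
Ratio = 19.1 / 0.493 = 38.7

38.7


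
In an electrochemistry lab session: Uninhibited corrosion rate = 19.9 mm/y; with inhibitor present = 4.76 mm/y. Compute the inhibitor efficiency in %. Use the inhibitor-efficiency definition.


Apply the inhibitor-efficiency definition: IE = (CR_blank − CR_inh)/CR_blank × 100
IE = (19.9 − 4.76) / 19.9 × 100
IE = 15.14 / 19.9 × 100 = 76.1 %

76.1 %


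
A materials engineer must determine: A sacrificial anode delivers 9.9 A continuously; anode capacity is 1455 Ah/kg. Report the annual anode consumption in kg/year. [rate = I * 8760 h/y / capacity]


Annual consumption = current * hours per year / capacity
Rate = 9.9 * 8760 / 1455 = 59.6 kg/year

59.6 kg/year


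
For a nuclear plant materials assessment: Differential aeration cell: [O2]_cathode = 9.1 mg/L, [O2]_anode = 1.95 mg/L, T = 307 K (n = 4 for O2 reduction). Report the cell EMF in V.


Apply the Nernst concentration-cell relation: E = (RT/nF)*ln(C_cathode/C_anode)
RT/nF = 8.314*307/(4*96485) = 0.00661346 V
ln(9.1/1.95) = 1.54045
E = 0.00661346 * 1.54045 = 0.01019 V

0.01019 V


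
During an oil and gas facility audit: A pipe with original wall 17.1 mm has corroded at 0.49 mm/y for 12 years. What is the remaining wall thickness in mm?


Remaining wall = original − CR × time
t = 17.1 − 0.49*12 = 17.1 − 5.88 = 11.22 mm

11.22 mm


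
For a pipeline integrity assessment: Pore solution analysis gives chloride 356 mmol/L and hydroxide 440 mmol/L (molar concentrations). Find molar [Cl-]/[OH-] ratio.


Threshold parameter = [Cl-] / [OH-] (molar basis; both in mmol/L, so units cancel)
Ratio = 356 / 440 = 0.81

0.81


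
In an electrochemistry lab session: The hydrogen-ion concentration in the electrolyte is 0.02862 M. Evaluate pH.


pH = −log10[H+]
pH = −log10(0.02862) = 1.54

1.54


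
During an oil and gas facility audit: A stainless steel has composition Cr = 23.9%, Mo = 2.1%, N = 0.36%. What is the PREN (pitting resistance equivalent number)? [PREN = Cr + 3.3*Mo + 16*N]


Apply the PREN formula: PREN = Cr + 3.3*Mo + 16*N
PREN = 23.9 + 3.3*2.1 + 16*0.36
PREN = 23.9 + 6.93 + 5.76 = 36.59

36.59


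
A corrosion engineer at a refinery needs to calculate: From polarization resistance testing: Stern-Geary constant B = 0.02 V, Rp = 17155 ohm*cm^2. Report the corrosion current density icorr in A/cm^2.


Apply the Stern-Geary relation: icorr = B / Rp
icorr = 0.02 / 17155 = 1.166×10^-6 A/cm^2

1.166×10^-6 A/cm^2


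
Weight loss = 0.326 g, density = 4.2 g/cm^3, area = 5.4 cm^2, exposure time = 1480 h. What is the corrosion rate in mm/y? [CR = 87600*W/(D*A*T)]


Apply the mm/y weight-loss relation: CR = 87600 * W / (D * A * T)
Numerator: 87600 * 0.326 = 28557.6
Denominator: 4.2 * 5.4 * 1480 = 33566.4
CR = 28557.6 / 33566.4 = 0.850779 mm/y

0.850779 mm/y


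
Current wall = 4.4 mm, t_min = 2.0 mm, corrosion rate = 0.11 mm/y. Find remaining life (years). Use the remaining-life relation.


Apply the remaining-life relation: RL = (t_current − t_min) / CR
RL = (4.4 − 2.0) / 0.11 = 2.4 / 0.11 = 21.8 years

21.8 years


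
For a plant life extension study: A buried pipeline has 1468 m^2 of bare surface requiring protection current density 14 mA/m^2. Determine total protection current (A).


I = area * current density, then convert mA → A (÷1000)
I = 1468 * 14 / 1000 = 20.55 A

20.55 A


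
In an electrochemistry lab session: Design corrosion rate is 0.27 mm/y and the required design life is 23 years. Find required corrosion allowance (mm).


Corrosion allowance = CR × design life
CA = 0.27 * 23 = 6.21 mm

6.21 mm


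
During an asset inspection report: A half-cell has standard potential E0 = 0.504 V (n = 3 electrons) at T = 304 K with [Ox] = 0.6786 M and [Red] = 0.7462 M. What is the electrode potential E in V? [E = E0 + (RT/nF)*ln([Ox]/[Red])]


Apply the Nernst equation: E = E0 + (RT/nF)*ln([Ox]/[Red])
Step 1: RT/nF = 8.314*304/(3*96485) = 0.00873178 V
Step 2: [Ox]/[Red] = 0.6786/0.7462 = 0.909408
Step 3: ln(0.909408) = -0.094961
Step 4: correction = 0.00873178 * -0.094961 = -0.0008 V
E = 0.504 + -0.0008 = 0.5032 V

0.5032 V


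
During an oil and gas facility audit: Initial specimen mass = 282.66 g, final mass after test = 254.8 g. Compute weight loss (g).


Weight loss = initial − final
WL = 282.66 − 254.8 = 27.86 g

27.86 g


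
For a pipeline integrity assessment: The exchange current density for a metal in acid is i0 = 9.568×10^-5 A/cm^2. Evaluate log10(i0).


i0 = 9.568×10^-5 A/cm^2
log10(i0) = -4.019

-4.019


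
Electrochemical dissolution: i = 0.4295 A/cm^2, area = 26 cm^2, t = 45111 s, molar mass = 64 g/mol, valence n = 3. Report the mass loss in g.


Apply Faraday's law: m = i*A*t*M / (n*F)
Total charge passed Q = i*A*t = 0.4295*26*45111 = 503754.537 C
m = Q*M/(n*F) = 503754.537*64/(3*96485) = 111.38274 g

111.38274 g


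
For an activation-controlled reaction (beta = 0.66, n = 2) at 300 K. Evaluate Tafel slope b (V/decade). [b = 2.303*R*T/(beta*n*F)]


Apply the Tafel slope relation: b = 2.303*R*T/(beta*n*F)
Numerator: 2.303 * 8.314 * 300 = 5744.14
Denominator: 0.66 * 2 * 96485 = 127360.2
b = 5744.14 / 127360.2 = 0.0451 V/decade

0.0451 V/decade


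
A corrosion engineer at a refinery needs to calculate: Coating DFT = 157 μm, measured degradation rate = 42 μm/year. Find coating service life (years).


Service life = thickness / degradation rate
Life = 157 / 42 = 3.7 years

3.7 years


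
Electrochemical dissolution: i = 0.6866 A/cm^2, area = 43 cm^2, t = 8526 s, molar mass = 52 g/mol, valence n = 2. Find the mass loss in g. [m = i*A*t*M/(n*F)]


Apply Faraday's law: m = i*A*t*M / (n*F)
Total charge passed Q = i*A*t = 0.6866*43*8526 = 251719.9188 C
m = Q*M/(n*F) = 251719.9188*52/(2*96485) = 67.831 g

67.831 g


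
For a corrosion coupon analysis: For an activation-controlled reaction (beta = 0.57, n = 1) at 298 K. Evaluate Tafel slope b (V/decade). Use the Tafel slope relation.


Apply the Tafel slope relation: b = 2.303*R*T/(beta*n*F)
Numerator: 2.303 * 8.314 * 298 = 5705.85
Denominator: 0.57 * 1 * 96485 = 54996.45
b = 5705.85 / 54996.45 = 0.104 V/decade

0.104 V/decade


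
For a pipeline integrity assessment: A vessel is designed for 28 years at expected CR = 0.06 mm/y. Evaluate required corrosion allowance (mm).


Corrosion allowance = CR × design life
CA = 0.06 * 28 = 1.68 mm

1.68 mm


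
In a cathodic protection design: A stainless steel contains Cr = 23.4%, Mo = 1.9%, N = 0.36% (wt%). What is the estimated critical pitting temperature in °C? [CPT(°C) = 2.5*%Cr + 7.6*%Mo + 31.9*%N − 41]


Apply the ASTM G48 empirical CPT estimate: CPT(°C) = 2.5*%Cr + 7.6*%Mo + 31.9*%N − 41
2.5*23.4 = 58.5; 7.6*1.9 = 14.44; 31.9*0.36 = 11.484
CPT = 58.5 + 14.44 + 11.484 − 41 = 43.424 °C
Rounded to 0.1 °C: CPT ≈ 43.4 °C

43.4 °C


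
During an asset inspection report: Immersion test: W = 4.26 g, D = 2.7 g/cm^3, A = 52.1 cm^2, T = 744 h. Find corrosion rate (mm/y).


Apply the mm/y weight-loss relation: CR = 87600 * W / (D * A * T)
Numerator: 87600 * 4.26 = 373176.0
Denominator: 2.7 * 52.1 * 744 = 104658.48
CR = 373176.0 / 104658.48 = 3.5657 mm/y

3.5657 mm/y


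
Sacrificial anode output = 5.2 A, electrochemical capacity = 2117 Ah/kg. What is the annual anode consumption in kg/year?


Annual consumption = current * hours per year / capacity
Rate = 5.2 * 8760 / 2117 = 21.5 kg/year

21.5 kg/year


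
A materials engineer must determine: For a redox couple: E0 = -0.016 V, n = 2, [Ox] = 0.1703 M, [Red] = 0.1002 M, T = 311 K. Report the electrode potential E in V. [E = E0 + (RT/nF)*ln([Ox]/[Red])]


Apply the Nernst equation: E = E0 + (RT/nF)*ln([Ox]/[Red])
Step 1: RT/nF = 8.314*311/(2*96485) = 0.01339925 V
Step 2: [Ox]/[Red] = 0.1703/0.1002 = 1.699601
Step 3: ln(1.699601) = 0.530394
Step 4: correction = 0.01339925 * 0.530394 = 0.007 V
E = -0.016 + 0.007 = -0.009 V

-0.009 V


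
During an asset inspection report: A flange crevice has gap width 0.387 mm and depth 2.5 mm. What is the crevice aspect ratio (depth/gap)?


Aspect ratio = depth / gap
Ratio = 2.5 / 0.387 = 6.5

6.5


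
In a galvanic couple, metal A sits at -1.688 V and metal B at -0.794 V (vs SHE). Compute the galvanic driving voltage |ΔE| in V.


Driving voltage is the absolute potential difference.
|ΔE| = |-1.688 − (-0.794)| = 0.894 V

0.894 V


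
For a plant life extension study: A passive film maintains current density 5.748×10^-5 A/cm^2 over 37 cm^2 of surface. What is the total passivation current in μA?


I = i_pass * A, then convert A → μA (×10^6)
I = 5.748×10^-5 * 37 * 10^6 = 2126.76 μA

2126.76 μA


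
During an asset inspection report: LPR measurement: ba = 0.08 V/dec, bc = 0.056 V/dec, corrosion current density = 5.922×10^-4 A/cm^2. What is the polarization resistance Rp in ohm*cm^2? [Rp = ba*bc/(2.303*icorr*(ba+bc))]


Apply the Stern-Geary equation: Rp = ba*bc / (2.303*icorr*(ba+bc))
ba*bc = 0.08*0.056 = 0.00448
ba+bc = 0.136; 2.303*icorr*(ba+bc) = 2.303*5.922×10^-4*0.136 = 1.8548178×10^-4
Rp = 0.00448 / 1.8548178×10^-4 = 24.2 ohm*cm^2

24.2 ohm*cm^2


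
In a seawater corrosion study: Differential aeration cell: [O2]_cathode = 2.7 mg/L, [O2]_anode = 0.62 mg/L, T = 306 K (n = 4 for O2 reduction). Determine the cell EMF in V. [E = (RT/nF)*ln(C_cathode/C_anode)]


Apply the Nernst concentration-cell relation: E = (RT/nF)*ln(C_cathode/C_anode)
RT/nF = 8.314*306/(4*96485) = 0.00659192 V
ln(2.7/0.62) = 1.47129
E = 0.00659192 * 1.47129 = 0.0097 V

0.0097 V


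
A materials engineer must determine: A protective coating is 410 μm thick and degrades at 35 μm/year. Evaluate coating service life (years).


Service life = thickness / degradation rate
Life = 410 / 35 = 11.7 years

11.7 years


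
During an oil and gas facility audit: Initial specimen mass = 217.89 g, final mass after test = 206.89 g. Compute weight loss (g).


Weight loss = initial − final
WL = 217.89 − 206.89 = 11.0 g

11.0 g


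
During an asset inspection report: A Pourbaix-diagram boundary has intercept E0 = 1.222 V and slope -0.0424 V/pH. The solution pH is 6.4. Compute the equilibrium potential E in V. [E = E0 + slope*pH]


Apply the Pourbaix line equation: E = E0 + slope*pH
E = 1.222 + (-0.0424)*6.4 = 1.222 + (-0.27136) = 0.95064 V
Rounded to 4 decimal places: E = 0.9506 V

0.9506 V


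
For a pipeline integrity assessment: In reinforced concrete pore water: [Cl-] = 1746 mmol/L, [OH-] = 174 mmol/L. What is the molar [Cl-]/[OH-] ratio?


Threshold parameter = [Cl-] / [OH-] (molar basis; both in mmol/L, so units cancel)
Ratio = 1746 / 174 = 10.03

10.03


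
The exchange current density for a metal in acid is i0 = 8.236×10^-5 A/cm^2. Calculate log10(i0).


i0 = 8.236×10^-5 A/cm^2
log10(i0) = -4.084

-4.084


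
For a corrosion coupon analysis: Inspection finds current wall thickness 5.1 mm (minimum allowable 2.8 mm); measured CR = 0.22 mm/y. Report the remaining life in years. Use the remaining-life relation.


Apply the remaining-life relation: RL = (t_current − t_min) / CR
RL = (5.1 − 2.8) / 0.22 = 2.3 / 0.22 = 10.5 years

10.5 years


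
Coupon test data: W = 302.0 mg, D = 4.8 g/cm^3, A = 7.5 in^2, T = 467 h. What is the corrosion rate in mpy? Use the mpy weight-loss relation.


Apply the mpy weight-loss relation: CR = 534 * W / (D * A * T)
Numerator: 534 * 302.0 = 161268.0
Denominator: 4.8 * 7.5 * 467 = 16812.0
CR = 161268.0 / 16812.0 = 9.5924 mpy

9.5924 mpy


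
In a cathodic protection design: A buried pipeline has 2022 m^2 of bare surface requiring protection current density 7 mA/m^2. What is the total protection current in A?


I = area * current density, then convert mA → A (÷1000)
I = 2022 * 7 / 1000 = 14.15 A

14.15 A


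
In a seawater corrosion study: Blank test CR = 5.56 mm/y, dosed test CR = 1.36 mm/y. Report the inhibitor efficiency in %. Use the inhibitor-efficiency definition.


Apply the inhibitor-efficiency definition: IE = (CR_blank − CR_inh)/CR_blank × 100
IE = (5.56 − 1.36) / 5.56 × 100
IE = 4.2 / 5.56 × 100 = 75.5 %

75.5 %


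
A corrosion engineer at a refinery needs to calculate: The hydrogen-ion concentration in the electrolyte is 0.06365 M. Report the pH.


pH = −log10[H+]
pH = −log10(0.06365) = 1.2

1.2


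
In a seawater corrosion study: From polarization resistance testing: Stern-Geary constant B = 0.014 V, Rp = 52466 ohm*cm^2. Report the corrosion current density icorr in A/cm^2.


Apply the Stern-Geary relation: icorr = B / Rp
icorr = 0.014 / 52466 = 2.668×10^-7 A/cm^2

2.668×10^-7 A/cm^2


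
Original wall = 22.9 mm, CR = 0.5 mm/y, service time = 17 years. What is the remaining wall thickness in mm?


Remaining wall = original − CR × time
t = 22.9 − 0.5*17 = 22.9 − 8.5 = 14.4 mm

14.4 mm


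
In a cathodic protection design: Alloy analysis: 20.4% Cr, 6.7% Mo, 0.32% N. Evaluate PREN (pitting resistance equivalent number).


Apply the PREN formula: PREN = Cr + 3.3*Mo + 16*N
PREN = 20.4 + 3.3*6.7 + 16*0.32
PREN = 20.4 + 22.11 + 5.12 = 47.63

47.63


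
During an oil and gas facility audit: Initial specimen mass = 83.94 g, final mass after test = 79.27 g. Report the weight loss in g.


Weight loss = initial − final
WL = 83.94 − 79.27 = 4.67 g

4.67 g


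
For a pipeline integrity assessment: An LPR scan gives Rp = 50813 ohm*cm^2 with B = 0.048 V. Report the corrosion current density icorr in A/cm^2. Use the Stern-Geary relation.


Apply the Stern-Geary relation: icorr = B / Rp
icorr = 0.048 / 50813 = 9.446×10^-7 A/cm^2

9.446×10^-7 A/cm^2


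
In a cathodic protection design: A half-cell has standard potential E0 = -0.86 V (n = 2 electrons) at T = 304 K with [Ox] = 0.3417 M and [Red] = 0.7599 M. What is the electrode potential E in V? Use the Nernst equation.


Apply the Nernst equation: E = E0 + (RT/nF)*ln([Ox]/[Red])
Step 1: RT/nF = 8.314*304/(2*96485) = 0.01309766 V
Step 2: [Ox]/[Red] = 0.3417/0.7599 = 0.449664
Step 3: ln(0.449664) = -0.799255
Step 4: correction = 0.01309766 * -0.799255 = -0.0105 V
E = -0.86 + -0.0105 = -0.8705 V

-0.8705 V


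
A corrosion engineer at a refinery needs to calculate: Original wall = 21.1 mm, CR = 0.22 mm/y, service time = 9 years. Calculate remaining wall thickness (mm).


Remaining wall = original − CR × time
t = 21.1 − 0.22*9 = 21.1 − 1.98 = 19.12 mm

19.12 mm


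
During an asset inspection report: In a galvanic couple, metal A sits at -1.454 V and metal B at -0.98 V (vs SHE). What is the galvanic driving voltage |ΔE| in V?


Driving voltage is the absolute potential difference.
|ΔE| = |-1.454 − (-0.98)| = 0.474 V

0.474 V


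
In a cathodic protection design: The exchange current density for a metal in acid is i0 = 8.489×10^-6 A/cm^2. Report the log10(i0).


i0 = 8.489×10^-6 A/cm^2
log10(i0) = -5.071

-5.071


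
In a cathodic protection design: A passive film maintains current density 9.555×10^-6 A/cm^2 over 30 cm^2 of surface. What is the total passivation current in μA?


I = i_pass * A, then convert A → μA (×10^6)
I = 9.555×10^-6 * 30 * 10^6 = 286.65 μA

286.65 μA


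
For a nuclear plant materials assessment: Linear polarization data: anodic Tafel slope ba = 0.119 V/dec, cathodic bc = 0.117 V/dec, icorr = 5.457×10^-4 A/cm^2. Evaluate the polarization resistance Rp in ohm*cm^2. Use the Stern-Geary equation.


Apply the Stern-Geary equation: Rp = ba*bc / (2.303*icorr*(ba+bc))
ba*bc = 0.119*0.117 = 0.013923
ba+bc = 0.236; 2.303*icorr*(ba+bc) = 2.303*5.457×10^-4*0.236 = 2.9659232×10^-4
Rp = 0.013923 / 2.9659232×10^-4 = 46.9 ohm*cm^2

46.9 ohm*cm^2


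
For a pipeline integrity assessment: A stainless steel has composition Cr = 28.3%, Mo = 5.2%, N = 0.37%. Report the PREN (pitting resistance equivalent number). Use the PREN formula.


Apply the PREN formula: PREN = Cr + 3.3*Mo + 16*N
PREN = 28.3 + 3.3*5.2 + 16*0.37
PREN = 28.3 + 17.16 + 5.92 = 51.38

51.38


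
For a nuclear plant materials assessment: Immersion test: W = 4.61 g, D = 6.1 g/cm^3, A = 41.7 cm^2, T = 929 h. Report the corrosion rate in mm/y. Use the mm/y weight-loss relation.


Apply the mm/y weight-loss relation: CR = 87600 * W / (D * A * T)
Numerator: 87600 * 4.61 = 403836.0
Denominator: 6.1 * 41.7 * 929 = 236309.73
CR = 403836.0 / 236309.73 = 1.7089 mm/y

1.7089 mm/y


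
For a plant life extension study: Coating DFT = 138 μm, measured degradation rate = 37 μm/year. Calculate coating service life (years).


Service life = thickness / degradation rate
Life = 138 / 37 = 3.7 years

3.7 years


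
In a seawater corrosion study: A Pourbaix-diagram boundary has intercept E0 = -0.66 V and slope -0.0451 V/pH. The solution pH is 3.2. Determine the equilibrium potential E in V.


Apply the Pourbaix line equation: E = E0 + slope*pH
E = -0.66 + (-0.0451)*3.2 = -0.66 + (-0.14432) = -0.80432 V
Rounded to 4 decimal places: E = -0.8043 V

-0.8043 V


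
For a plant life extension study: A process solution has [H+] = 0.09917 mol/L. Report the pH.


pH = −log10[H+]
pH = −log10(0.09917) = 1.0

1.0


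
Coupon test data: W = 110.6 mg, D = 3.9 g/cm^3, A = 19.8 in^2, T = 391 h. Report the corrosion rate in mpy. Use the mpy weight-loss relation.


Apply the mpy weight-loss relation: CR = 534 * W / (D * A * T)
Numerator: 534 * 110.6 = 59060.4
Denominator: 3.9 * 19.8 * 391 = 30193.02
CR = 59060.4 / 30193.02 = 1.95609 mpy

1.95609 mpy


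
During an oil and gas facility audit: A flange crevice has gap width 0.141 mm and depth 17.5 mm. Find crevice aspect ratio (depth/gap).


Aspect ratio = depth / gap
Ratio = 17.5 / 0.141 = 124.1

124.1


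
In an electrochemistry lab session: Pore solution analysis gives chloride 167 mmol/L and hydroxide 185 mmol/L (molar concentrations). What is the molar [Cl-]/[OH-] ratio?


Threshold parameter = [Cl-] / [OH-] (molar basis; both in mmol/L, so units cancel)
Ratio = 167 / 185 = 0.9

0.9


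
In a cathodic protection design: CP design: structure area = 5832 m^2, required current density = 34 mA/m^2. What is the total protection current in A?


I = area * current density, then convert mA → A (÷1000)
I = 5832 * 34 / 1000 = 198.29 A

198.29 A


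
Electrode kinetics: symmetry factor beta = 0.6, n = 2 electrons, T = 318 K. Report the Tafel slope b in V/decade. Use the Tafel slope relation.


Apply the Tafel slope relation: b = 2.303*R*T/(beta*n*F)
Numerator: 2.303 * 8.314 * 318 = 6088.79
Denominator: 0.6 * 2 * 96485 = 115782.0
b = 6088.79 / 115782.0 = 0.053 V/decade

0.053 V/decade


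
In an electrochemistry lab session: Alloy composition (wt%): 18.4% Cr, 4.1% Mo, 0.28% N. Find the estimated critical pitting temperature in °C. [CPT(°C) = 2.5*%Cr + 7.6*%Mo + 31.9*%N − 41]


Apply the ASTM G48 empirical CPT estimate: CPT(°C) = 2.5*%Cr + 7.6*%Mo + 31.9*%N − 41
2.5*18.4 = 46; 7.6*4.1 = 31.16; 31.9*0.28 = 8.932
CPT = 46 + 31.16 + 8.932 − 41 = 45.092 °C
Rounded to 0.1 °C: CPT ≈ 45.1 °C

45.1 °C


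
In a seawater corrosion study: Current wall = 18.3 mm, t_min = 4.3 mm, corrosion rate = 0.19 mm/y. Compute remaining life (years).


Apply the remaining-life relation: RL = (t_current − t_min) / CR
RL = (18.3 − 4.3) / 0.19 = 14.0 / 0.19 = 73.7 years

73.7 years


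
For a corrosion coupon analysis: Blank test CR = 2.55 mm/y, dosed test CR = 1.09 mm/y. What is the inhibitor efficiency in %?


Apply the inhibitor-efficiency definition: IE = (CR_blank − CR_inh)/CR_blank × 100
IE = (2.55 − 1.09) / 2.55 × 100
IE = 1.46 / 2.55 × 100 = 57.3 %

57.3 %


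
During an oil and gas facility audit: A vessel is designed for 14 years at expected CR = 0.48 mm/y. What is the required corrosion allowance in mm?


Corrosion allowance = CR × design life
CA = 0.48 * 14 = 6.72 mm

6.72 mm


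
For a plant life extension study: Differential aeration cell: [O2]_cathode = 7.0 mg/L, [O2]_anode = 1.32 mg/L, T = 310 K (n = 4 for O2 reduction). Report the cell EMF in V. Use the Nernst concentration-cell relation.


Apply the Nernst concentration-cell relation: E = (RT/nF)*ln(C_cathode/C_anode)
RT/nF = 8.314*310/(4*96485) = 0.00667808 V
ln(7.0/1.32) = 1.66828
E = 0.00667808 * 1.66828 = 0.01114 V

0.01114 V


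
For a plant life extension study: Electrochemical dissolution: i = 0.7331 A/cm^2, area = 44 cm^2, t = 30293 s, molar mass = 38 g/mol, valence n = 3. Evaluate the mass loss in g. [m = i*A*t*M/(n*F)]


Apply Faraday's law: m = i*A*t*M / (n*F)
Total charge passed Q = i*A*t = 0.7331*44*30293 = 977143.1252 C
m = Q*M/(n*F) = 977143.1252*38/(3*96485) = 128.2805 g

128.2805 g


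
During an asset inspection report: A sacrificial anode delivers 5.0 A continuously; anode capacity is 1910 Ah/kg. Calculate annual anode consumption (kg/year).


Annual consumption = current * hours per year / capacity
Rate = 5.0 * 8760 / 1910 = 22.9 kg/year

22.9 kg/year


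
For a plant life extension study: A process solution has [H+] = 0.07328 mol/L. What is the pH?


pH = −log10[H+]
pH = −log10(0.07328) = 1.14

1.14


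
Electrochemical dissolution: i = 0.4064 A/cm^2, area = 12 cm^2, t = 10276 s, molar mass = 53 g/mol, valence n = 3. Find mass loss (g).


Apply Faraday's law: m = i*A*t*M / (n*F)
Total charge passed Q = i*A*t = 0.4064*12*10276 = 50113.9968 C
m = Q*M/(n*F) = 50113.9968*53/(3*96485) = 9.176 g

9.176 g


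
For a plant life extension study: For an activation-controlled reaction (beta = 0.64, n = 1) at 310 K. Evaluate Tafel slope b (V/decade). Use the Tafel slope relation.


Apply the Tafel slope relation: b = 2.303*R*T/(beta*n*F)
Numerator: 2.303 * 8.314 * 310 = 5935.61
Denominator: 0.64 * 1 * 96485 = 61750.4
b = 5935.61 / 61750.4 = 0.0961 V/decade

0.0961 V/decade


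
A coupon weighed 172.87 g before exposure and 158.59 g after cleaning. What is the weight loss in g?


Weight loss = initial − final
WL = 172.87 − 158.59 = 14.28 g

14.28 g


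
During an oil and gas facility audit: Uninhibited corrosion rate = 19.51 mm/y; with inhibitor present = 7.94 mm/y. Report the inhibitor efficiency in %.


Apply the inhibitor-efficiency definition: IE = (CR_blank − CR_inh)/CR_blank × 100
IE = (19.51 − 7.94) / 19.51 × 100
IE = 11.57 / 19.51 × 100 = 59.3 %

59.3 %
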